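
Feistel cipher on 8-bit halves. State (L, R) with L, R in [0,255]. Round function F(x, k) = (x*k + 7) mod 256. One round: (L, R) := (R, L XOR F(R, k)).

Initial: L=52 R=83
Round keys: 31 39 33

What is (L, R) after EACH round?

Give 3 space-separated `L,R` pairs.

Round 1 (k=31): L=83 R=32
Round 2 (k=39): L=32 R=180
Round 3 (k=33): L=180 R=27

Answer: 83,32 32,180 180,27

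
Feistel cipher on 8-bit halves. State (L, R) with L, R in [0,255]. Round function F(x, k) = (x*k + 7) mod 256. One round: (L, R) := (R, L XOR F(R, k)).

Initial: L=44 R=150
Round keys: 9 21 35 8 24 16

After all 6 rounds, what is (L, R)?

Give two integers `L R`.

Answer: 219 250

Derivation:
Round 1 (k=9): L=150 R=97
Round 2 (k=21): L=97 R=106
Round 3 (k=35): L=106 R=228
Round 4 (k=8): L=228 R=77
Round 5 (k=24): L=77 R=219
Round 6 (k=16): L=219 R=250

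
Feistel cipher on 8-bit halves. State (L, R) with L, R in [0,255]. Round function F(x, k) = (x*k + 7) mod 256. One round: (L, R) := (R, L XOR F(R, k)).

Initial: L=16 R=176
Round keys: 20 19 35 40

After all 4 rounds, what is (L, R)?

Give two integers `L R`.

Answer: 188 43

Derivation:
Round 1 (k=20): L=176 R=215
Round 2 (k=19): L=215 R=76
Round 3 (k=35): L=76 R=188
Round 4 (k=40): L=188 R=43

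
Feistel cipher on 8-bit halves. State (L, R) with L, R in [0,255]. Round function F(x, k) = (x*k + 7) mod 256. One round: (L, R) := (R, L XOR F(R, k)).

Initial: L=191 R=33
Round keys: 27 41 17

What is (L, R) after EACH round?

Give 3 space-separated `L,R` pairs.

Answer: 33,61 61,237 237,249

Derivation:
Round 1 (k=27): L=33 R=61
Round 2 (k=41): L=61 R=237
Round 3 (k=17): L=237 R=249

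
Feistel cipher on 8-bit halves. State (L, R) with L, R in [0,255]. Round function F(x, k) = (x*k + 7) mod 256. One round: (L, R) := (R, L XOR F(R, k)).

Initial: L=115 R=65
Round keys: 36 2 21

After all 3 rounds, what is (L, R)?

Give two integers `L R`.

Answer: 246 109

Derivation:
Round 1 (k=36): L=65 R=88
Round 2 (k=2): L=88 R=246
Round 3 (k=21): L=246 R=109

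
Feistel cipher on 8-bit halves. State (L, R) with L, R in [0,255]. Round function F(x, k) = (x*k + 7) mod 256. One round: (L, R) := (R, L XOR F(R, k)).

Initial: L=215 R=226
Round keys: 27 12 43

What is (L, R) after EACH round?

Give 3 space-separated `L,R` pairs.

Answer: 226,10 10,157 157,108

Derivation:
Round 1 (k=27): L=226 R=10
Round 2 (k=12): L=10 R=157
Round 3 (k=43): L=157 R=108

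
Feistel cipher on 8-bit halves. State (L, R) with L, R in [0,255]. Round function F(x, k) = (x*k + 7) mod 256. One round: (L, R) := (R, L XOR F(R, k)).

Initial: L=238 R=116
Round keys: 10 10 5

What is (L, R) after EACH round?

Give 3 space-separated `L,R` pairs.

Round 1 (k=10): L=116 R=97
Round 2 (k=10): L=97 R=165
Round 3 (k=5): L=165 R=33

Answer: 116,97 97,165 165,33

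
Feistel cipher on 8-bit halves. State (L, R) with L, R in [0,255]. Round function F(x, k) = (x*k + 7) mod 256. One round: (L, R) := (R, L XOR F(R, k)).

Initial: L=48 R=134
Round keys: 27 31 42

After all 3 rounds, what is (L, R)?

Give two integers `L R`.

Round 1 (k=27): L=134 R=25
Round 2 (k=31): L=25 R=136
Round 3 (k=42): L=136 R=78

Answer: 136 78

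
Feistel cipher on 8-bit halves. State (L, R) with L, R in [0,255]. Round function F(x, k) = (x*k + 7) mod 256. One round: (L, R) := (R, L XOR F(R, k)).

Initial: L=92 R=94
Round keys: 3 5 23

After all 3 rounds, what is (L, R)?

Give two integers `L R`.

Answer: 38 12

Derivation:
Round 1 (k=3): L=94 R=125
Round 2 (k=5): L=125 R=38
Round 3 (k=23): L=38 R=12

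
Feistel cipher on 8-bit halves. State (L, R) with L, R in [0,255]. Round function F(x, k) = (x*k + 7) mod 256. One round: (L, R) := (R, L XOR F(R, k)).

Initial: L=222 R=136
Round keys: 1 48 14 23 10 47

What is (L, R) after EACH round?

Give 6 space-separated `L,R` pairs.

Round 1 (k=1): L=136 R=81
Round 2 (k=48): L=81 R=191
Round 3 (k=14): L=191 R=40
Round 4 (k=23): L=40 R=32
Round 5 (k=10): L=32 R=111
Round 6 (k=47): L=111 R=72

Answer: 136,81 81,191 191,40 40,32 32,111 111,72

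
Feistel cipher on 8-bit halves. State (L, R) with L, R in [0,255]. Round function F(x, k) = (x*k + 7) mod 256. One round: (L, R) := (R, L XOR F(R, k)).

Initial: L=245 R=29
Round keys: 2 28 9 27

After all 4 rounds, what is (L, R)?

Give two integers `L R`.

Round 1 (k=2): L=29 R=180
Round 2 (k=28): L=180 R=170
Round 3 (k=9): L=170 R=181
Round 4 (k=27): L=181 R=180

Answer: 181 180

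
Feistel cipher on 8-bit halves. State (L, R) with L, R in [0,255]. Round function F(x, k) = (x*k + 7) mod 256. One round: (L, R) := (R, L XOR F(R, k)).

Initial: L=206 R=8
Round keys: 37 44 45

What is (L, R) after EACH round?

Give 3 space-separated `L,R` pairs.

Round 1 (k=37): L=8 R=225
Round 2 (k=44): L=225 R=187
Round 3 (k=45): L=187 R=7

Answer: 8,225 225,187 187,7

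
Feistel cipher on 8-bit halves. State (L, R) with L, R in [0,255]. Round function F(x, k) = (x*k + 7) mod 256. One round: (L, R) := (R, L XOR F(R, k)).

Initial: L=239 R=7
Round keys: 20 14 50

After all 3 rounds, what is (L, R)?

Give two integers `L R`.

Round 1 (k=20): L=7 R=124
Round 2 (k=14): L=124 R=200
Round 3 (k=50): L=200 R=107

Answer: 200 107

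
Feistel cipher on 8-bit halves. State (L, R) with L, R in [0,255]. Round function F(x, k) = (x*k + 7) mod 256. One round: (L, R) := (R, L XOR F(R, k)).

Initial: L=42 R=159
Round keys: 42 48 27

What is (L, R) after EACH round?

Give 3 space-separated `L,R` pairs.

Round 1 (k=42): L=159 R=55
Round 2 (k=48): L=55 R=200
Round 3 (k=27): L=200 R=40

Answer: 159,55 55,200 200,40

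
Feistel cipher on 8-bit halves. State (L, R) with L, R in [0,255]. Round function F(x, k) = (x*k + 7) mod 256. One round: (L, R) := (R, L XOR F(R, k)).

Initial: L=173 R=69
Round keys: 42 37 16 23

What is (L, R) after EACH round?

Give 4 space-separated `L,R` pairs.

Round 1 (k=42): L=69 R=244
Round 2 (k=37): L=244 R=14
Round 3 (k=16): L=14 R=19
Round 4 (k=23): L=19 R=178

Answer: 69,244 244,14 14,19 19,178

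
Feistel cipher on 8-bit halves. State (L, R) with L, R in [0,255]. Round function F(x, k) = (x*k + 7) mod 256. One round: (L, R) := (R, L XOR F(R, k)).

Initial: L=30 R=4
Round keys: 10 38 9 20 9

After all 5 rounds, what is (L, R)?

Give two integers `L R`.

Answer: 114 160

Derivation:
Round 1 (k=10): L=4 R=49
Round 2 (k=38): L=49 R=73
Round 3 (k=9): L=73 R=169
Round 4 (k=20): L=169 R=114
Round 5 (k=9): L=114 R=160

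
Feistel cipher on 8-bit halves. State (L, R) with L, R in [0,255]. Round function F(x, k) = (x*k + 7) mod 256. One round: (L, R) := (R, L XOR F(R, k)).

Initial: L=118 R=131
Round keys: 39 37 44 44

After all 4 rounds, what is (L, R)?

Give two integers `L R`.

Round 1 (k=39): L=131 R=138
Round 2 (k=37): L=138 R=122
Round 3 (k=44): L=122 R=117
Round 4 (k=44): L=117 R=89

Answer: 117 89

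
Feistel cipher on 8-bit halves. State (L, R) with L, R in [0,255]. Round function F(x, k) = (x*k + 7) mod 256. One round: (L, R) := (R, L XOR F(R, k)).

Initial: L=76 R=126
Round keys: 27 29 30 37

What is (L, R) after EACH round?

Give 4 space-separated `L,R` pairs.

Round 1 (k=27): L=126 R=29
Round 2 (k=29): L=29 R=46
Round 3 (k=30): L=46 R=118
Round 4 (k=37): L=118 R=59

Answer: 126,29 29,46 46,118 118,59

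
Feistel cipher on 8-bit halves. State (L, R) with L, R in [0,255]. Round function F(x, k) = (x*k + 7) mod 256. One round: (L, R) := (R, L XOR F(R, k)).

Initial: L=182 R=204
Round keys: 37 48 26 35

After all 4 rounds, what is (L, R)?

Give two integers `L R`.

Answer: 48 172

Derivation:
Round 1 (k=37): L=204 R=53
Round 2 (k=48): L=53 R=59
Round 3 (k=26): L=59 R=48
Round 4 (k=35): L=48 R=172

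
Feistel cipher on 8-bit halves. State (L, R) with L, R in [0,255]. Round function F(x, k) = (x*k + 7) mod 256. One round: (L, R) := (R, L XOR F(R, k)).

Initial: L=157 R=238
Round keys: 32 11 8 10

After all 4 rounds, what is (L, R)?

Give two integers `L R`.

Round 1 (k=32): L=238 R=90
Round 2 (k=11): L=90 R=11
Round 3 (k=8): L=11 R=5
Round 4 (k=10): L=5 R=50

Answer: 5 50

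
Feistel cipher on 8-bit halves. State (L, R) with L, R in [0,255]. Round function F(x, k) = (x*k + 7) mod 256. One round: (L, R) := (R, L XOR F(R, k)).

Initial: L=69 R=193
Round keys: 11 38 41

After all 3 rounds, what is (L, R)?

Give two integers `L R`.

Answer: 176 32

Derivation:
Round 1 (k=11): L=193 R=23
Round 2 (k=38): L=23 R=176
Round 3 (k=41): L=176 R=32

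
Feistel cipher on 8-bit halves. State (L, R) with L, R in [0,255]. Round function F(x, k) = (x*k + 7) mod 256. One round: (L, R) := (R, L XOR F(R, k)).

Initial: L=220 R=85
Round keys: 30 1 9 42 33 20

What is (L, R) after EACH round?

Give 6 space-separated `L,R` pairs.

Round 1 (k=30): L=85 R=33
Round 2 (k=1): L=33 R=125
Round 3 (k=9): L=125 R=77
Round 4 (k=42): L=77 R=212
Round 5 (k=33): L=212 R=22
Round 6 (k=20): L=22 R=107

Answer: 85,33 33,125 125,77 77,212 212,22 22,107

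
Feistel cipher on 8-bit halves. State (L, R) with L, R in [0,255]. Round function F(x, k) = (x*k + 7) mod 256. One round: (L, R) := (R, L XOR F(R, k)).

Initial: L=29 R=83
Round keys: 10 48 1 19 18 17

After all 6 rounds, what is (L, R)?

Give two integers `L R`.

Round 1 (k=10): L=83 R=88
Round 2 (k=48): L=88 R=212
Round 3 (k=1): L=212 R=131
Round 4 (k=19): L=131 R=20
Round 5 (k=18): L=20 R=236
Round 6 (k=17): L=236 R=167

Answer: 236 167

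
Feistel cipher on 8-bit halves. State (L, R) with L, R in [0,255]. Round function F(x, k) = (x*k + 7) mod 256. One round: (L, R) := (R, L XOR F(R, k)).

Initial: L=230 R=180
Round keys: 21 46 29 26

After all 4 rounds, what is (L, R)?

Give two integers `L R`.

Answer: 1 136

Derivation:
Round 1 (k=21): L=180 R=45
Round 2 (k=46): L=45 R=169
Round 3 (k=29): L=169 R=1
Round 4 (k=26): L=1 R=136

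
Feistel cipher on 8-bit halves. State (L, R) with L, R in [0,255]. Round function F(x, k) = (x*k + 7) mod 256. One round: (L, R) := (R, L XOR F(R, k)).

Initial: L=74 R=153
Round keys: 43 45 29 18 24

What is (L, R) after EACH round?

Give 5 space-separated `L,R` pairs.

Answer: 153,240 240,174 174,77 77,223 223,162

Derivation:
Round 1 (k=43): L=153 R=240
Round 2 (k=45): L=240 R=174
Round 3 (k=29): L=174 R=77
Round 4 (k=18): L=77 R=223
Round 5 (k=24): L=223 R=162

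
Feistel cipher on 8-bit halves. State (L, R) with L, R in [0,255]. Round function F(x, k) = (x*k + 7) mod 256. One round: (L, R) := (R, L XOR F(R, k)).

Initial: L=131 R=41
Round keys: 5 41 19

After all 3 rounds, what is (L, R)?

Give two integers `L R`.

Answer: 223 195

Derivation:
Round 1 (k=5): L=41 R=87
Round 2 (k=41): L=87 R=223
Round 3 (k=19): L=223 R=195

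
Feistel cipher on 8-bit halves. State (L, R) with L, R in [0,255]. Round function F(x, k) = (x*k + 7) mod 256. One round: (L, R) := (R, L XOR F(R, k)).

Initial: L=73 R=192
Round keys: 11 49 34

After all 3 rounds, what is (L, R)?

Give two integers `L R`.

Round 1 (k=11): L=192 R=14
Round 2 (k=49): L=14 R=117
Round 3 (k=34): L=117 R=159

Answer: 117 159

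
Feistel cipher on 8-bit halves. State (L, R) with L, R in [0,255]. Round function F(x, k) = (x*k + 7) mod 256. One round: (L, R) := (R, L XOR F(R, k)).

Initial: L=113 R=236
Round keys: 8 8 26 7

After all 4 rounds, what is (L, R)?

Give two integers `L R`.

Round 1 (k=8): L=236 R=22
Round 2 (k=8): L=22 R=91
Round 3 (k=26): L=91 R=83
Round 4 (k=7): L=83 R=23

Answer: 83 23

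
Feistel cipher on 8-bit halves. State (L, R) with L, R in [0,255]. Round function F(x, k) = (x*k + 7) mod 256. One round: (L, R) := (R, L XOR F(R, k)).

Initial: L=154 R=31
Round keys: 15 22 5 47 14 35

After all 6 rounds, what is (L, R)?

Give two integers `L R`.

Round 1 (k=15): L=31 R=66
Round 2 (k=22): L=66 R=172
Round 3 (k=5): L=172 R=33
Round 4 (k=47): L=33 R=186
Round 5 (k=14): L=186 R=18
Round 6 (k=35): L=18 R=199

Answer: 18 199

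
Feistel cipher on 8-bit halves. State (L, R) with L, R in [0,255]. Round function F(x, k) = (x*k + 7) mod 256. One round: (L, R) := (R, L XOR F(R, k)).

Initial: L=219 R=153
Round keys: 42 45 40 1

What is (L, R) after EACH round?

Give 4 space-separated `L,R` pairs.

Answer: 153,250 250,96 96,253 253,100

Derivation:
Round 1 (k=42): L=153 R=250
Round 2 (k=45): L=250 R=96
Round 3 (k=40): L=96 R=253
Round 4 (k=1): L=253 R=100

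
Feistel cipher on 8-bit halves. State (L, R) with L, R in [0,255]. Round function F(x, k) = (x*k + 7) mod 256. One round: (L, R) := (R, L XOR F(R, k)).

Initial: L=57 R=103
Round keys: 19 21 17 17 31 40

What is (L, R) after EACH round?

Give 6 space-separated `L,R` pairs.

Round 1 (k=19): L=103 R=149
Round 2 (k=21): L=149 R=39
Round 3 (k=17): L=39 R=11
Round 4 (k=17): L=11 R=229
Round 5 (k=31): L=229 R=201
Round 6 (k=40): L=201 R=138

Answer: 103,149 149,39 39,11 11,229 229,201 201,138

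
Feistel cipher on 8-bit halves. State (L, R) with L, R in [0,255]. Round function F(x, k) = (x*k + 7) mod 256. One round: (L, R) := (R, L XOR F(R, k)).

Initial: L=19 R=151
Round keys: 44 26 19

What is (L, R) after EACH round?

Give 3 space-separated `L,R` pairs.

Round 1 (k=44): L=151 R=232
Round 2 (k=26): L=232 R=0
Round 3 (k=19): L=0 R=239

Answer: 151,232 232,0 0,239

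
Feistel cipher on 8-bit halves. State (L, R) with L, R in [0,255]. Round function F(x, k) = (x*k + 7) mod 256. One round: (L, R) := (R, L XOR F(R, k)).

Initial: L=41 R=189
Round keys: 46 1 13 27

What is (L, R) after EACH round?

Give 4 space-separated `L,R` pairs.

Round 1 (k=46): L=189 R=212
Round 2 (k=1): L=212 R=102
Round 3 (k=13): L=102 R=225
Round 4 (k=27): L=225 R=164

Answer: 189,212 212,102 102,225 225,164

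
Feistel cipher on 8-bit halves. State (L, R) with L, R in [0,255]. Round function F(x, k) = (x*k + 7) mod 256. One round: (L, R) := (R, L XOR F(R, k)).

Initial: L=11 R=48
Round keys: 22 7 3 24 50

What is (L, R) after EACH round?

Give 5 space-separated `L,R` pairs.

Answer: 48,44 44,11 11,4 4,108 108,27

Derivation:
Round 1 (k=22): L=48 R=44
Round 2 (k=7): L=44 R=11
Round 3 (k=3): L=11 R=4
Round 4 (k=24): L=4 R=108
Round 5 (k=50): L=108 R=27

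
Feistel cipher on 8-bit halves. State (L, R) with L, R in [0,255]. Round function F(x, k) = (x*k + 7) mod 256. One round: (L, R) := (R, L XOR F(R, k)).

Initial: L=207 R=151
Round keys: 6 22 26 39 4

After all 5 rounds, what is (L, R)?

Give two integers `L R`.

Answer: 66 110

Derivation:
Round 1 (k=6): L=151 R=94
Round 2 (k=22): L=94 R=140
Round 3 (k=26): L=140 R=97
Round 4 (k=39): L=97 R=66
Round 5 (k=4): L=66 R=110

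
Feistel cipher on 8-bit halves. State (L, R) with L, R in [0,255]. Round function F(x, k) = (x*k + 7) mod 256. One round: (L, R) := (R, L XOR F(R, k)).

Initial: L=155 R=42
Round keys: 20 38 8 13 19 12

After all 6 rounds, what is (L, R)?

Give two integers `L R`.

Round 1 (k=20): L=42 R=212
Round 2 (k=38): L=212 R=85
Round 3 (k=8): L=85 R=123
Round 4 (k=13): L=123 R=19
Round 5 (k=19): L=19 R=11
Round 6 (k=12): L=11 R=152

Answer: 11 152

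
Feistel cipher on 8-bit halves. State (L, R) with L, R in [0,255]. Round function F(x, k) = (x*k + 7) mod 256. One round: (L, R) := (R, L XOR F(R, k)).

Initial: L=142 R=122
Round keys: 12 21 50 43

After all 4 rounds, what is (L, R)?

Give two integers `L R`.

Round 1 (k=12): L=122 R=49
Round 2 (k=21): L=49 R=118
Round 3 (k=50): L=118 R=34
Round 4 (k=43): L=34 R=203

Answer: 34 203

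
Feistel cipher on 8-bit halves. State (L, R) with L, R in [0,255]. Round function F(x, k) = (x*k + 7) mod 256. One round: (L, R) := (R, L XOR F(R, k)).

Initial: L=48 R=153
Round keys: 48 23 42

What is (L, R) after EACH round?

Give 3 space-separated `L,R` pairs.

Answer: 153,135 135,177 177,150

Derivation:
Round 1 (k=48): L=153 R=135
Round 2 (k=23): L=135 R=177
Round 3 (k=42): L=177 R=150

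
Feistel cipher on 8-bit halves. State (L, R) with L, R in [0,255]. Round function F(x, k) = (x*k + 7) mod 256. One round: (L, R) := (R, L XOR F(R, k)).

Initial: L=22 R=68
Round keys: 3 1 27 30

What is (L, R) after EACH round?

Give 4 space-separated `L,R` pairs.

Round 1 (k=3): L=68 R=197
Round 2 (k=1): L=197 R=136
Round 3 (k=27): L=136 R=154
Round 4 (k=30): L=154 R=155

Answer: 68,197 197,136 136,154 154,155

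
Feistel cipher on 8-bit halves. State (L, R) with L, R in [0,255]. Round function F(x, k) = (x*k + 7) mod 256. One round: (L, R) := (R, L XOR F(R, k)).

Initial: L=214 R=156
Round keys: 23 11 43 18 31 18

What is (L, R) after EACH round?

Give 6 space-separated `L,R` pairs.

Answer: 156,221 221,26 26,184 184,237 237,2 2,198

Derivation:
Round 1 (k=23): L=156 R=221
Round 2 (k=11): L=221 R=26
Round 3 (k=43): L=26 R=184
Round 4 (k=18): L=184 R=237
Round 5 (k=31): L=237 R=2
Round 6 (k=18): L=2 R=198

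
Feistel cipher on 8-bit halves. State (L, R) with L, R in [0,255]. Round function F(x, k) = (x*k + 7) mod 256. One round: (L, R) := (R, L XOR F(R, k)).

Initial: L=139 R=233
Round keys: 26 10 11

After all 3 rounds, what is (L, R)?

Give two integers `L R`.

Answer: 162 199

Derivation:
Round 1 (k=26): L=233 R=58
Round 2 (k=10): L=58 R=162
Round 3 (k=11): L=162 R=199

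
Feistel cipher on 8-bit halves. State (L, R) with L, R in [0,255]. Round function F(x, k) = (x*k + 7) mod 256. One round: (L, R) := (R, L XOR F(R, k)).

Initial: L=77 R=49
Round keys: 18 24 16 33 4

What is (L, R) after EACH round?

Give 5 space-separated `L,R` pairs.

Round 1 (k=18): L=49 R=52
Round 2 (k=24): L=52 R=214
Round 3 (k=16): L=214 R=83
Round 4 (k=33): L=83 R=108
Round 5 (k=4): L=108 R=228

Answer: 49,52 52,214 214,83 83,108 108,228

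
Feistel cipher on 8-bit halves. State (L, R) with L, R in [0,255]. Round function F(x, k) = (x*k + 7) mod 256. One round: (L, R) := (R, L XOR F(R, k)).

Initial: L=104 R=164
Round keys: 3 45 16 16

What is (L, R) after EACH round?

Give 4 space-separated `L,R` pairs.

Round 1 (k=3): L=164 R=155
Round 2 (k=45): L=155 R=226
Round 3 (k=16): L=226 R=188
Round 4 (k=16): L=188 R=37

Answer: 164,155 155,226 226,188 188,37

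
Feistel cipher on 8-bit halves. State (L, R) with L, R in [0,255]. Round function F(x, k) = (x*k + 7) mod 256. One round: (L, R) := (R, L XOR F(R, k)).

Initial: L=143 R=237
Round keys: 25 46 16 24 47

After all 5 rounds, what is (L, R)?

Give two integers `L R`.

Answer: 219 88

Derivation:
Round 1 (k=25): L=237 R=163
Round 2 (k=46): L=163 R=188
Round 3 (k=16): L=188 R=100
Round 4 (k=24): L=100 R=219
Round 5 (k=47): L=219 R=88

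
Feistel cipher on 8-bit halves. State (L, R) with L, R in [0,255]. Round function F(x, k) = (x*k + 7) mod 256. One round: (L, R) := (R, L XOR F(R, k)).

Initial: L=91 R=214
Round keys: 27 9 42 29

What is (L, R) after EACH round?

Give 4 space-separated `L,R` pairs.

Round 1 (k=27): L=214 R=194
Round 2 (k=9): L=194 R=15
Round 3 (k=42): L=15 R=191
Round 4 (k=29): L=191 R=165

Answer: 214,194 194,15 15,191 191,165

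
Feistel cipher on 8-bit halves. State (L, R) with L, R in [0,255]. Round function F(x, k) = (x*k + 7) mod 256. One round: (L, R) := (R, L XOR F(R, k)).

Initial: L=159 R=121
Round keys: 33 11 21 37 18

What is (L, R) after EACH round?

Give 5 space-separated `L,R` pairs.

Answer: 121,63 63,197 197,15 15,247 247,106

Derivation:
Round 1 (k=33): L=121 R=63
Round 2 (k=11): L=63 R=197
Round 3 (k=21): L=197 R=15
Round 4 (k=37): L=15 R=247
Round 5 (k=18): L=247 R=106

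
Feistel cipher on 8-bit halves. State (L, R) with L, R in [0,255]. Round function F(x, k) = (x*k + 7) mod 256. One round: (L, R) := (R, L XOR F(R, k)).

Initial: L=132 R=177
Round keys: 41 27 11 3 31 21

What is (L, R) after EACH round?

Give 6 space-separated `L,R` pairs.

Round 1 (k=41): L=177 R=228
Round 2 (k=27): L=228 R=162
Round 3 (k=11): L=162 R=25
Round 4 (k=3): L=25 R=240
Round 5 (k=31): L=240 R=14
Round 6 (k=21): L=14 R=221

Answer: 177,228 228,162 162,25 25,240 240,14 14,221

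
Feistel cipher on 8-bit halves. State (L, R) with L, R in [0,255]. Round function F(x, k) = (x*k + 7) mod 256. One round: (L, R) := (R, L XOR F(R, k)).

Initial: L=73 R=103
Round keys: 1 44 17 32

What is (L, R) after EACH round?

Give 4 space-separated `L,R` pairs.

Answer: 103,39 39,220 220,132 132,91

Derivation:
Round 1 (k=1): L=103 R=39
Round 2 (k=44): L=39 R=220
Round 3 (k=17): L=220 R=132
Round 4 (k=32): L=132 R=91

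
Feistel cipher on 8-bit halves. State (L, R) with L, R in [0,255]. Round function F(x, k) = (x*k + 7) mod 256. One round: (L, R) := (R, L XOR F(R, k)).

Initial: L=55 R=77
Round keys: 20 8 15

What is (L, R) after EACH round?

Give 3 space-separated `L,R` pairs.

Answer: 77,60 60,170 170,193

Derivation:
Round 1 (k=20): L=77 R=60
Round 2 (k=8): L=60 R=170
Round 3 (k=15): L=170 R=193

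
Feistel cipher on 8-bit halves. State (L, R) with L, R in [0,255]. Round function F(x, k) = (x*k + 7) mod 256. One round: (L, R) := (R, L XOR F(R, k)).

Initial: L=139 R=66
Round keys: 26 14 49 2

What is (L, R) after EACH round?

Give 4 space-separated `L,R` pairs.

Round 1 (k=26): L=66 R=48
Round 2 (k=14): L=48 R=229
Round 3 (k=49): L=229 R=236
Round 4 (k=2): L=236 R=58

Answer: 66,48 48,229 229,236 236,58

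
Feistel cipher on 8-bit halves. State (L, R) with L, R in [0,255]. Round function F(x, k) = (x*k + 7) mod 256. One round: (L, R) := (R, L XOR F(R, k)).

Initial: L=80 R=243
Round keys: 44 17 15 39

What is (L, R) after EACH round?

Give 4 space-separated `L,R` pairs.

Round 1 (k=44): L=243 R=155
Round 2 (k=17): L=155 R=161
Round 3 (k=15): L=161 R=237
Round 4 (k=39): L=237 R=131

Answer: 243,155 155,161 161,237 237,131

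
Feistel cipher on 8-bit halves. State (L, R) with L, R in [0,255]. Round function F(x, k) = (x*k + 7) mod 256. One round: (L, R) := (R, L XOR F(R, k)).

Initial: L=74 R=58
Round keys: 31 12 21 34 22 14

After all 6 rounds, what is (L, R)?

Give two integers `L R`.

Round 1 (k=31): L=58 R=71
Round 2 (k=12): L=71 R=97
Round 3 (k=21): L=97 R=187
Round 4 (k=34): L=187 R=188
Round 5 (k=22): L=188 R=148
Round 6 (k=14): L=148 R=163

Answer: 148 163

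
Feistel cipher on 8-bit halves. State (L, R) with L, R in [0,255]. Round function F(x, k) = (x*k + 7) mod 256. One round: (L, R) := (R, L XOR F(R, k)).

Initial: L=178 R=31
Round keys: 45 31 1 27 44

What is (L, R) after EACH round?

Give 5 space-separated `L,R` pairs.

Round 1 (k=45): L=31 R=200
Round 2 (k=31): L=200 R=32
Round 3 (k=1): L=32 R=239
Round 4 (k=27): L=239 R=28
Round 5 (k=44): L=28 R=56

Answer: 31,200 200,32 32,239 239,28 28,56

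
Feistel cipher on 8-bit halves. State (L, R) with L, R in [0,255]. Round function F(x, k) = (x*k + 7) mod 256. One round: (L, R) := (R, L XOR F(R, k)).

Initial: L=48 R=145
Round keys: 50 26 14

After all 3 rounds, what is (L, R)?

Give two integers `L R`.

Round 1 (k=50): L=145 R=105
Round 2 (k=26): L=105 R=32
Round 3 (k=14): L=32 R=174

Answer: 32 174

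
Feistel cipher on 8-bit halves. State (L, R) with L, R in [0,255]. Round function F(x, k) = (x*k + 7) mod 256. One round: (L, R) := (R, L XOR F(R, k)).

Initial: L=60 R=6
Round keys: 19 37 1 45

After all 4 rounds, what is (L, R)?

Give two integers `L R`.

Round 1 (k=19): L=6 R=69
Round 2 (k=37): L=69 R=6
Round 3 (k=1): L=6 R=72
Round 4 (k=45): L=72 R=169

Answer: 72 169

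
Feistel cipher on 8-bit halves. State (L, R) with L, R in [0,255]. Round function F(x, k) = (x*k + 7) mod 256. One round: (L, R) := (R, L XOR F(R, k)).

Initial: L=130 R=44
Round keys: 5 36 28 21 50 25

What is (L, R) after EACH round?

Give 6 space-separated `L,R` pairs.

Round 1 (k=5): L=44 R=97
Round 2 (k=36): L=97 R=135
Round 3 (k=28): L=135 R=170
Round 4 (k=21): L=170 R=126
Round 5 (k=50): L=126 R=9
Round 6 (k=25): L=9 R=150

Answer: 44,97 97,135 135,170 170,126 126,9 9,150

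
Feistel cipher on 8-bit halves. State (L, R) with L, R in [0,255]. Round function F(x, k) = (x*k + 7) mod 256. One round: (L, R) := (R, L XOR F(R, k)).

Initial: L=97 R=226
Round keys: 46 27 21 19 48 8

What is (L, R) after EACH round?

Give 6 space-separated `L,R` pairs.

Round 1 (k=46): L=226 R=194
Round 2 (k=27): L=194 R=159
Round 3 (k=21): L=159 R=208
Round 4 (k=19): L=208 R=232
Round 5 (k=48): L=232 R=87
Round 6 (k=8): L=87 R=87

Answer: 226,194 194,159 159,208 208,232 232,87 87,87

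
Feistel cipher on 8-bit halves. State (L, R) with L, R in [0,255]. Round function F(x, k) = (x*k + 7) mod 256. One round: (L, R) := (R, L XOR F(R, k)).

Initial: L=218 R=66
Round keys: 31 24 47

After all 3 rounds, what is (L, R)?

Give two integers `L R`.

Round 1 (k=31): L=66 R=223
Round 2 (k=24): L=223 R=173
Round 3 (k=47): L=173 R=21

Answer: 173 21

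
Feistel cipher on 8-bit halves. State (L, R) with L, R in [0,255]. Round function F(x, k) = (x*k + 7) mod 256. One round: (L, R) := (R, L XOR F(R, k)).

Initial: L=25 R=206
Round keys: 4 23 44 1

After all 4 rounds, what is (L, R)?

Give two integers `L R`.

Answer: 253 187

Derivation:
Round 1 (k=4): L=206 R=38
Round 2 (k=23): L=38 R=191
Round 3 (k=44): L=191 R=253
Round 4 (k=1): L=253 R=187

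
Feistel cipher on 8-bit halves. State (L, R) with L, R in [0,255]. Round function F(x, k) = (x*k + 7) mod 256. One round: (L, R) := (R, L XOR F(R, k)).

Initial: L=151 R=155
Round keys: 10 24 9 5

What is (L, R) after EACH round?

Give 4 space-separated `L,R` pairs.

Round 1 (k=10): L=155 R=130
Round 2 (k=24): L=130 R=172
Round 3 (k=9): L=172 R=145
Round 4 (k=5): L=145 R=112

Answer: 155,130 130,172 172,145 145,112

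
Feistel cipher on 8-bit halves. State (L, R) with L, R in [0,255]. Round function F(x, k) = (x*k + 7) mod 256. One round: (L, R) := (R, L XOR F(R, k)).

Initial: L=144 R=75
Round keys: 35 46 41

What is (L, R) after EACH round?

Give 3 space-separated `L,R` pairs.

Round 1 (k=35): L=75 R=216
Round 2 (k=46): L=216 R=156
Round 3 (k=41): L=156 R=219

Answer: 75,216 216,156 156,219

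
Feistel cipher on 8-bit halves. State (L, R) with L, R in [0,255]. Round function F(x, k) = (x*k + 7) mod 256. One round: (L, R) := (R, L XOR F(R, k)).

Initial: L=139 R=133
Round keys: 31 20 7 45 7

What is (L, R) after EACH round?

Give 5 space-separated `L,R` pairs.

Round 1 (k=31): L=133 R=169
Round 2 (k=20): L=169 R=190
Round 3 (k=7): L=190 R=144
Round 4 (k=45): L=144 R=233
Round 5 (k=7): L=233 R=246

Answer: 133,169 169,190 190,144 144,233 233,246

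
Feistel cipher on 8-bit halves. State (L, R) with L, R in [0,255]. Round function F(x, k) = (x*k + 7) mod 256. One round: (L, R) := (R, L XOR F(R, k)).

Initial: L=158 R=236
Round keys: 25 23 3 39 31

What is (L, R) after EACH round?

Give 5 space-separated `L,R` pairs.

Round 1 (k=25): L=236 R=141
Round 2 (k=23): L=141 R=94
Round 3 (k=3): L=94 R=172
Round 4 (k=39): L=172 R=101
Round 5 (k=31): L=101 R=238

Answer: 236,141 141,94 94,172 172,101 101,238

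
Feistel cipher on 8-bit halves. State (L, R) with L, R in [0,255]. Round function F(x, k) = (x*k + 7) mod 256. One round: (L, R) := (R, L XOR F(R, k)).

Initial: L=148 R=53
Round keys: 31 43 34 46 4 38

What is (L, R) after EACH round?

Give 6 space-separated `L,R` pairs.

Answer: 53,230 230,156 156,89 89,153 153,50 50,234

Derivation:
Round 1 (k=31): L=53 R=230
Round 2 (k=43): L=230 R=156
Round 3 (k=34): L=156 R=89
Round 4 (k=46): L=89 R=153
Round 5 (k=4): L=153 R=50
Round 6 (k=38): L=50 R=234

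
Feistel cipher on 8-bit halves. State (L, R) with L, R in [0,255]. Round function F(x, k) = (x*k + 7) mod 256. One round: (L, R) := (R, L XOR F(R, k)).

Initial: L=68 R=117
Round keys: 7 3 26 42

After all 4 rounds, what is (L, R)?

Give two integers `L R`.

Round 1 (k=7): L=117 R=126
Round 2 (k=3): L=126 R=244
Round 3 (k=26): L=244 R=177
Round 4 (k=42): L=177 R=229

Answer: 177 229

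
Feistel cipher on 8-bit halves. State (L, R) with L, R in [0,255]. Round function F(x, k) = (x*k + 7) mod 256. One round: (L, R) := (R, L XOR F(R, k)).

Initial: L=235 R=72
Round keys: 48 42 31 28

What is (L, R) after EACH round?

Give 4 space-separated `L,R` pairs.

Answer: 72,108 108,247 247,156 156,224

Derivation:
Round 1 (k=48): L=72 R=108
Round 2 (k=42): L=108 R=247
Round 3 (k=31): L=247 R=156
Round 4 (k=28): L=156 R=224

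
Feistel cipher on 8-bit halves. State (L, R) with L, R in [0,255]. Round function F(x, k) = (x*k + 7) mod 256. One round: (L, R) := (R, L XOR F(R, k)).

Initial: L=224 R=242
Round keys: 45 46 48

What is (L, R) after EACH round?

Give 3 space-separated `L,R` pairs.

Round 1 (k=45): L=242 R=113
Round 2 (k=46): L=113 R=167
Round 3 (k=48): L=167 R=38

Answer: 242,113 113,167 167,38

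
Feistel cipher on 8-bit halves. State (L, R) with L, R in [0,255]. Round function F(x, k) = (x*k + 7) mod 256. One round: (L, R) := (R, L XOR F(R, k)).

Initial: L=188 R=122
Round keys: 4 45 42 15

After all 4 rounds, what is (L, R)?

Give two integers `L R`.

Answer: 60 111

Derivation:
Round 1 (k=4): L=122 R=83
Round 2 (k=45): L=83 R=228
Round 3 (k=42): L=228 R=60
Round 4 (k=15): L=60 R=111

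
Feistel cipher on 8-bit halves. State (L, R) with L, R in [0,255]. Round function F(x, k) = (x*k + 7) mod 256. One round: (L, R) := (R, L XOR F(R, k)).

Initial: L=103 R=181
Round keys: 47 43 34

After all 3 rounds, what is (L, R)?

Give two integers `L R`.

Answer: 139 88

Derivation:
Round 1 (k=47): L=181 R=37
Round 2 (k=43): L=37 R=139
Round 3 (k=34): L=139 R=88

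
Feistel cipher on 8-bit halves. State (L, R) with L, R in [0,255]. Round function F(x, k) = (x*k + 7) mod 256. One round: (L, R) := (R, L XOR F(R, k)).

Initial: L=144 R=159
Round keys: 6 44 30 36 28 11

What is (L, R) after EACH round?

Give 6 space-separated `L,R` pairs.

Answer: 159,81 81,108 108,254 254,211 211,229 229,13

Derivation:
Round 1 (k=6): L=159 R=81
Round 2 (k=44): L=81 R=108
Round 3 (k=30): L=108 R=254
Round 4 (k=36): L=254 R=211
Round 5 (k=28): L=211 R=229
Round 6 (k=11): L=229 R=13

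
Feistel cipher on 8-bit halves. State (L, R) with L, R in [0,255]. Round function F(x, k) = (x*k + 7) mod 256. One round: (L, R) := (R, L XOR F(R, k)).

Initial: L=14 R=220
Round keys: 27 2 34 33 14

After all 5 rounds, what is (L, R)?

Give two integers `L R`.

Round 1 (k=27): L=220 R=53
Round 2 (k=2): L=53 R=173
Round 3 (k=34): L=173 R=52
Round 4 (k=33): L=52 R=22
Round 5 (k=14): L=22 R=15

Answer: 22 15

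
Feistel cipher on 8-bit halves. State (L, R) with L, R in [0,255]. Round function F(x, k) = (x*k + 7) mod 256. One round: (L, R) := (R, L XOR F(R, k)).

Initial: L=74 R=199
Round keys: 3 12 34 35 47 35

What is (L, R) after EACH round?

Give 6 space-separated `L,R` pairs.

Answer: 199,22 22,200 200,129 129,98 98,132 132,113

Derivation:
Round 1 (k=3): L=199 R=22
Round 2 (k=12): L=22 R=200
Round 3 (k=34): L=200 R=129
Round 4 (k=35): L=129 R=98
Round 5 (k=47): L=98 R=132
Round 6 (k=35): L=132 R=113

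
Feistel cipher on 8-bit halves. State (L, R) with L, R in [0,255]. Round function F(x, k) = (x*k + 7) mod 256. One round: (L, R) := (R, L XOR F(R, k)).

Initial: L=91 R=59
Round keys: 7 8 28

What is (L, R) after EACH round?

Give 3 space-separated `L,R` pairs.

Round 1 (k=7): L=59 R=255
Round 2 (k=8): L=255 R=196
Round 3 (k=28): L=196 R=136

Answer: 59,255 255,196 196,136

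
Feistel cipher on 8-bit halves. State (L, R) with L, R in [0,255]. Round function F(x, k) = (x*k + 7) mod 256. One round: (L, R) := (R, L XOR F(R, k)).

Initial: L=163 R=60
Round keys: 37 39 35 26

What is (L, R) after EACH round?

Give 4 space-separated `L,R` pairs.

Round 1 (k=37): L=60 R=16
Round 2 (k=39): L=16 R=75
Round 3 (k=35): L=75 R=88
Round 4 (k=26): L=88 R=188

Answer: 60,16 16,75 75,88 88,188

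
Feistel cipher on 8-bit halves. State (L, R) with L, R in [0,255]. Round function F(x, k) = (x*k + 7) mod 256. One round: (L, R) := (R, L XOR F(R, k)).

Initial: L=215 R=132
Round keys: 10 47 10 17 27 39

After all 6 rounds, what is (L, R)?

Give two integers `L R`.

Round 1 (k=10): L=132 R=248
Round 2 (k=47): L=248 R=11
Round 3 (k=10): L=11 R=141
Round 4 (k=17): L=141 R=111
Round 5 (k=27): L=111 R=49
Round 6 (k=39): L=49 R=17

Answer: 49 17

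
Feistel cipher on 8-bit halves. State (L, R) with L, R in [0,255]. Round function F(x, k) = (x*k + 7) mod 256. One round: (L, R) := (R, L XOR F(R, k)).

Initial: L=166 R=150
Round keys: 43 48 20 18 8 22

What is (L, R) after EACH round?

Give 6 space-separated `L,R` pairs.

Round 1 (k=43): L=150 R=159
Round 2 (k=48): L=159 R=65
Round 3 (k=20): L=65 R=132
Round 4 (k=18): L=132 R=14
Round 5 (k=8): L=14 R=243
Round 6 (k=22): L=243 R=231

Answer: 150,159 159,65 65,132 132,14 14,243 243,231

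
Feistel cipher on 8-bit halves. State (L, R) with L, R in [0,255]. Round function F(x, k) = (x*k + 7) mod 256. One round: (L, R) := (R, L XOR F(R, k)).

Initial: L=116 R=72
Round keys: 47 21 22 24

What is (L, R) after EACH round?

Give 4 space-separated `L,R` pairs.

Round 1 (k=47): L=72 R=75
Round 2 (k=21): L=75 R=102
Round 3 (k=22): L=102 R=128
Round 4 (k=24): L=128 R=97

Answer: 72,75 75,102 102,128 128,97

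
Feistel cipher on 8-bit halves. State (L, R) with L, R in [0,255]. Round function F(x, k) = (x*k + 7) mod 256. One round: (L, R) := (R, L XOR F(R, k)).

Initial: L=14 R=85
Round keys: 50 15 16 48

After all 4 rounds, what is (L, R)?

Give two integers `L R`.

Round 1 (k=50): L=85 R=175
Round 2 (k=15): L=175 R=29
Round 3 (k=16): L=29 R=120
Round 4 (k=48): L=120 R=154

Answer: 120 154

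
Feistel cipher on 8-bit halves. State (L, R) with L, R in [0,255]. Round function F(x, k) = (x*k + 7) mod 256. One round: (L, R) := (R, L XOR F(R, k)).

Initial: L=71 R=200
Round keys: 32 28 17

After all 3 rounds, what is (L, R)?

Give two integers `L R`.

Round 1 (k=32): L=200 R=64
Round 2 (k=28): L=64 R=207
Round 3 (k=17): L=207 R=134

Answer: 207 134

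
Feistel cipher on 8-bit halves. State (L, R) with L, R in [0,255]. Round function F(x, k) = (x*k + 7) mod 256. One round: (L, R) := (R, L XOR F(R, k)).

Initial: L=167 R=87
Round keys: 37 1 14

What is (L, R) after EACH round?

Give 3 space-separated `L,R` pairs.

Round 1 (k=37): L=87 R=61
Round 2 (k=1): L=61 R=19
Round 3 (k=14): L=19 R=44

Answer: 87,61 61,19 19,44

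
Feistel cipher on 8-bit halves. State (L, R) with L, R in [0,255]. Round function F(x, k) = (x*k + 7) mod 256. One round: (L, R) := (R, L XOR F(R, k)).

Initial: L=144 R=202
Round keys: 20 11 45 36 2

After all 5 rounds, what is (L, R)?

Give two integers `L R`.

Round 1 (k=20): L=202 R=95
Round 2 (k=11): L=95 R=214
Round 3 (k=45): L=214 R=250
Round 4 (k=36): L=250 R=249
Round 5 (k=2): L=249 R=3

Answer: 249 3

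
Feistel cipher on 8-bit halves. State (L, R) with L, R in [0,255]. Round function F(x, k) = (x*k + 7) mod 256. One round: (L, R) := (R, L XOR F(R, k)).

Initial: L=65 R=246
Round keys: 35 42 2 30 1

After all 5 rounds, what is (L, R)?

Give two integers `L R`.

Answer: 4 42

Derivation:
Round 1 (k=35): L=246 R=232
Round 2 (k=42): L=232 R=225
Round 3 (k=2): L=225 R=33
Round 4 (k=30): L=33 R=4
Round 5 (k=1): L=4 R=42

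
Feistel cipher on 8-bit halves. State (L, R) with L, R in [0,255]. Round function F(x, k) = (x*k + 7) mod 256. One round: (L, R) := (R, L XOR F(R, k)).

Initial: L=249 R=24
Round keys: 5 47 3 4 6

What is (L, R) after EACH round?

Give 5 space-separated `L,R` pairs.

Round 1 (k=5): L=24 R=134
Round 2 (k=47): L=134 R=185
Round 3 (k=3): L=185 R=180
Round 4 (k=4): L=180 R=110
Round 5 (k=6): L=110 R=47

Answer: 24,134 134,185 185,180 180,110 110,47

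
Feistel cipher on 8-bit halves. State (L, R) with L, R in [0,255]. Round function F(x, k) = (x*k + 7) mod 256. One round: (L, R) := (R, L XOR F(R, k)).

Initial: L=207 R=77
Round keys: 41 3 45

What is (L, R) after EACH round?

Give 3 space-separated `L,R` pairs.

Answer: 77,147 147,141 141,67

Derivation:
Round 1 (k=41): L=77 R=147
Round 2 (k=3): L=147 R=141
Round 3 (k=45): L=141 R=67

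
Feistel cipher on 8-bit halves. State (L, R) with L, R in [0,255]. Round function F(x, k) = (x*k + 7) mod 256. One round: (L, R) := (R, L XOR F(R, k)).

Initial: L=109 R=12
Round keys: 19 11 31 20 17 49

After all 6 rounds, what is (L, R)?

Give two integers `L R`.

Answer: 93 198

Derivation:
Round 1 (k=19): L=12 R=134
Round 2 (k=11): L=134 R=197
Round 3 (k=31): L=197 R=100
Round 4 (k=20): L=100 R=18
Round 5 (k=17): L=18 R=93
Round 6 (k=49): L=93 R=198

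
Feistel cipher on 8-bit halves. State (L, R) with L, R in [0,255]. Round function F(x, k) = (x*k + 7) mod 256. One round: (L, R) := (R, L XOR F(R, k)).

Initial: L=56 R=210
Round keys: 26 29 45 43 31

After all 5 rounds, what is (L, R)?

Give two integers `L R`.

Answer: 75 252

Derivation:
Round 1 (k=26): L=210 R=99
Round 2 (k=29): L=99 R=236
Round 3 (k=45): L=236 R=224
Round 4 (k=43): L=224 R=75
Round 5 (k=31): L=75 R=252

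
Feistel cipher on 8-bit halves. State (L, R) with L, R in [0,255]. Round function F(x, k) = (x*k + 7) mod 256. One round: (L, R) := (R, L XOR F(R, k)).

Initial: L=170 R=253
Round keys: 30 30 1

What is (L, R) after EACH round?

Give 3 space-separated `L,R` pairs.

Answer: 253,7 7,36 36,44

Derivation:
Round 1 (k=30): L=253 R=7
Round 2 (k=30): L=7 R=36
Round 3 (k=1): L=36 R=44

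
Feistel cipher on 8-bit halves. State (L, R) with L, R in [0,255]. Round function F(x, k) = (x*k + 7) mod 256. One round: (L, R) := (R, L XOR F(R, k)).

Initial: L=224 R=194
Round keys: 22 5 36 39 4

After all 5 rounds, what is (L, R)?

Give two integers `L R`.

Round 1 (k=22): L=194 R=83
Round 2 (k=5): L=83 R=100
Round 3 (k=36): L=100 R=68
Round 4 (k=39): L=68 R=7
Round 5 (k=4): L=7 R=103

Answer: 7 103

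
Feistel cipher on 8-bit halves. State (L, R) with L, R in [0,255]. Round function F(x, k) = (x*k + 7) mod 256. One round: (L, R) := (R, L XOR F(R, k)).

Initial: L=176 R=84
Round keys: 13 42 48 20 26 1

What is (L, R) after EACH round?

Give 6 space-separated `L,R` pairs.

Round 1 (k=13): L=84 R=251
Round 2 (k=42): L=251 R=97
Round 3 (k=48): L=97 R=204
Round 4 (k=20): L=204 R=150
Round 5 (k=26): L=150 R=143
Round 6 (k=1): L=143 R=0

Answer: 84,251 251,97 97,204 204,150 150,143 143,0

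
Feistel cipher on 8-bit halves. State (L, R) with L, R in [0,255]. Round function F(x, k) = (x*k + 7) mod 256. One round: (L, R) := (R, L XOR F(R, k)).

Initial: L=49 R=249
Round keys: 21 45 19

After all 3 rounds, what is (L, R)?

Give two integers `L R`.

Answer: 209 207

Derivation:
Round 1 (k=21): L=249 R=69
Round 2 (k=45): L=69 R=209
Round 3 (k=19): L=209 R=207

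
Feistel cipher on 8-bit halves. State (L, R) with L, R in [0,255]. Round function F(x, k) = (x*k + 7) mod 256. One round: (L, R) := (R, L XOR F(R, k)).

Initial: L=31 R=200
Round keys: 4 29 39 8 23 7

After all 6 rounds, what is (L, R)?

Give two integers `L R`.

Round 1 (k=4): L=200 R=56
Round 2 (k=29): L=56 R=151
Round 3 (k=39): L=151 R=48
Round 4 (k=8): L=48 R=16
Round 5 (k=23): L=16 R=71
Round 6 (k=7): L=71 R=232

Answer: 71 232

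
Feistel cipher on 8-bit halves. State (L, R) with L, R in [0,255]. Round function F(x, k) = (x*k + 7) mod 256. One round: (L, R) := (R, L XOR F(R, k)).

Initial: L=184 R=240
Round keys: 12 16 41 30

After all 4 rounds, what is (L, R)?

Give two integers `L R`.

Round 1 (k=12): L=240 R=255
Round 2 (k=16): L=255 R=7
Round 3 (k=41): L=7 R=217
Round 4 (k=30): L=217 R=114

Answer: 217 114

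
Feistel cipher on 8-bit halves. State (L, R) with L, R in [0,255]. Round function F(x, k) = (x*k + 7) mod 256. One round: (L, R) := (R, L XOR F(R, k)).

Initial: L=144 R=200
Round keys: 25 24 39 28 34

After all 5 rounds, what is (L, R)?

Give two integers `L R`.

Round 1 (k=25): L=200 R=31
Round 2 (k=24): L=31 R=39
Round 3 (k=39): L=39 R=231
Round 4 (k=28): L=231 R=108
Round 5 (k=34): L=108 R=184

Answer: 108 184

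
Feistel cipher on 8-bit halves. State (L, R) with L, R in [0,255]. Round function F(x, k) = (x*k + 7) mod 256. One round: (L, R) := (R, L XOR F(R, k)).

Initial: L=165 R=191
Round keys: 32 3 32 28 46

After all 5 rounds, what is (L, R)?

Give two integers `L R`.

Answer: 225 112

Derivation:
Round 1 (k=32): L=191 R=66
Round 2 (k=3): L=66 R=114
Round 3 (k=32): L=114 R=5
Round 4 (k=28): L=5 R=225
Round 5 (k=46): L=225 R=112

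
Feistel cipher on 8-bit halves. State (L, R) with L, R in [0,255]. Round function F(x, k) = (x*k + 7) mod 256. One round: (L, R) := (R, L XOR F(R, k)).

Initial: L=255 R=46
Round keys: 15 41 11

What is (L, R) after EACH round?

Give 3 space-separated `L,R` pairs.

Round 1 (k=15): L=46 R=70
Round 2 (k=41): L=70 R=19
Round 3 (k=11): L=19 R=158

Answer: 46,70 70,19 19,158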